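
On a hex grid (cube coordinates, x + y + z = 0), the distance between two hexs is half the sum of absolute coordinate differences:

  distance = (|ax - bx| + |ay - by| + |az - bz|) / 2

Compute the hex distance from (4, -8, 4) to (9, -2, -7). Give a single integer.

|ax - bx| = |4 - 9| = 5
|ay - by| = |-8 - (-2)| = 6
|az - bz| = |4 - (-7)| = 11
distance = (5 + 6 + 11) / 2 = 22 / 2 = 11

Answer: 11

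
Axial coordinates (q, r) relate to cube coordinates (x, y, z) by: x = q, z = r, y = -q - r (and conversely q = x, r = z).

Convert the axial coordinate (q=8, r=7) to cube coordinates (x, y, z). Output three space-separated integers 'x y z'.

x = q = 8
z = r = 7
y = -x - z = -(8) - (7) = -15

Answer: 8 -15 7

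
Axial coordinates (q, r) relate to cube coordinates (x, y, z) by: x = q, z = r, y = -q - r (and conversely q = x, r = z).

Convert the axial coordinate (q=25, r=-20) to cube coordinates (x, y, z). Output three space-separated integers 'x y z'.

Answer: 25 -5 -20

Derivation:
x = q = 25
z = r = -20
y = -x - z = -(25) - (-20) = -5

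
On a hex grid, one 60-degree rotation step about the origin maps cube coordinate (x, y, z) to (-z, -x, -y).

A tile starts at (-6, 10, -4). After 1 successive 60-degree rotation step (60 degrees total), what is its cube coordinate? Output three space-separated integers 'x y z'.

Answer: 4 6 -10

Derivation:
Start: (-6, 10, -4)
Step 1: (-6, 10, -4) -> (-(-4), -(-6), -(10)) = (4, 6, -10)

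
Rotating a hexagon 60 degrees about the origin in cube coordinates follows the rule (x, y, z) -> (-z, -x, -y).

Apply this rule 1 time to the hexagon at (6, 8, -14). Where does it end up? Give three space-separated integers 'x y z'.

Answer: 14 -6 -8

Derivation:
Start: (6, 8, -14)
Step 1: (6, 8, -14) -> (-(-14), -(6), -(8)) = (14, -6, -8)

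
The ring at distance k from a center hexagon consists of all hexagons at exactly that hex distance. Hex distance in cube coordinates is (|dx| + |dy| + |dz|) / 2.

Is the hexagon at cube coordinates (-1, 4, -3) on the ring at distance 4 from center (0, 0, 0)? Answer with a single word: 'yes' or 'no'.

Answer: yes

Derivation:
|px - cx| = |-1 - 0| = 1
|py - cy| = |4 - 0| = 4
|pz - cz| = |-3 - 0| = 3
distance = (1+4+3)/2 = 8/2 = 4
radius = 4; distance == radius -> yes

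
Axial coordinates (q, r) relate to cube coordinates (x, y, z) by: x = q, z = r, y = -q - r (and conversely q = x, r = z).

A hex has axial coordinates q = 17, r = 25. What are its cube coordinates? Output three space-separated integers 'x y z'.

Answer: 17 -42 25

Derivation:
x = q = 17
z = r = 25
y = -x - z = -(17) - (25) = -42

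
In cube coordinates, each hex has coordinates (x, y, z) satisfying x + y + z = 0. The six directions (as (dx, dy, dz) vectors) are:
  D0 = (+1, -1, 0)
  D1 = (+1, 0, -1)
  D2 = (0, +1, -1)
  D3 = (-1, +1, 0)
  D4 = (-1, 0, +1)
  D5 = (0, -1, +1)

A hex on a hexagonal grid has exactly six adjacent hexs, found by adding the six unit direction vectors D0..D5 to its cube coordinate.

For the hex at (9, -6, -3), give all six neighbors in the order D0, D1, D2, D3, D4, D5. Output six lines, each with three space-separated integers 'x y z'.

Answer: 10 -7 -3
10 -6 -4
9 -5 -4
8 -5 -3
8 -6 -2
9 -7 -2

Derivation:
Center: (9, -6, -3). Add each direction:
  D0: (9, -6, -3) + (1, -1, 0) = (10, -7, -3)
  D1: (9, -6, -3) + (1, 0, -1) = (10, -6, -4)
  D2: (9, -6, -3) + (0, 1, -1) = (9, -5, -4)
  D3: (9, -6, -3) + (-1, 1, 0) = (8, -5, -3)
  D4: (9, -6, -3) + (-1, 0, 1) = (8, -6, -2)
  D5: (9, -6, -3) + (0, -1, 1) = (9, -7, -2)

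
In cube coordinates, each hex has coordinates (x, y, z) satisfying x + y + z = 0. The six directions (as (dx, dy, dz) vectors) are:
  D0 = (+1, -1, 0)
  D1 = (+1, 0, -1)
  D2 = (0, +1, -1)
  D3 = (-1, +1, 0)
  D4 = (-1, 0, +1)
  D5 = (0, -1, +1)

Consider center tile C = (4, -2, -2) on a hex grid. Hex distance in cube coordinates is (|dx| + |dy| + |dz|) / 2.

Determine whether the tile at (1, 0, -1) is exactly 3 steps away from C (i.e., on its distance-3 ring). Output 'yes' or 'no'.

Answer: yes

Derivation:
|px - cx| = |1 - 4| = 3
|py - cy| = |0 - (-2)| = 2
|pz - cz| = |-1 - (-2)| = 1
distance = (3+2+1)/2 = 6/2 = 3
radius = 3; distance == radius -> yes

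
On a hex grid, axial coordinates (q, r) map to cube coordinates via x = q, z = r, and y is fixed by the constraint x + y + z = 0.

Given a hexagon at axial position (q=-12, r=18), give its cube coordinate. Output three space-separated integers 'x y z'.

Answer: -12 -6 18

Derivation:
x = q = -12
z = r = 18
y = -x - z = -(-12) - (18) = -6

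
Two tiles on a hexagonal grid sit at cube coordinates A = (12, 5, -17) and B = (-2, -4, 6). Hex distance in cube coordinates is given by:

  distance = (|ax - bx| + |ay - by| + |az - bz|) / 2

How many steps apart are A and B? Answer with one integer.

Answer: 23

Derivation:
|ax - bx| = |12 - (-2)| = 14
|ay - by| = |5 - (-4)| = 9
|az - bz| = |-17 - 6| = 23
distance = (14 + 9 + 23) / 2 = 46 / 2 = 23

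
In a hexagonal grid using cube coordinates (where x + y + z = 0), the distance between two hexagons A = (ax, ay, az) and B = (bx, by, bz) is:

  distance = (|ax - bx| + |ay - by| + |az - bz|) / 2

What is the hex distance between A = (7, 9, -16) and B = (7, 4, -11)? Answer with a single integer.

|ax - bx| = |7 - 7| = 0
|ay - by| = |9 - 4| = 5
|az - bz| = |-16 - (-11)| = 5
distance = (0 + 5 + 5) / 2 = 10 / 2 = 5

Answer: 5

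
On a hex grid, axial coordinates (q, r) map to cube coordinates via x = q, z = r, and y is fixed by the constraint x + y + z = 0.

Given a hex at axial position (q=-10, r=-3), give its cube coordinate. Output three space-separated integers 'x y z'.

Answer: -10 13 -3

Derivation:
x = q = -10
z = r = -3
y = -x - z = -(-10) - (-3) = 13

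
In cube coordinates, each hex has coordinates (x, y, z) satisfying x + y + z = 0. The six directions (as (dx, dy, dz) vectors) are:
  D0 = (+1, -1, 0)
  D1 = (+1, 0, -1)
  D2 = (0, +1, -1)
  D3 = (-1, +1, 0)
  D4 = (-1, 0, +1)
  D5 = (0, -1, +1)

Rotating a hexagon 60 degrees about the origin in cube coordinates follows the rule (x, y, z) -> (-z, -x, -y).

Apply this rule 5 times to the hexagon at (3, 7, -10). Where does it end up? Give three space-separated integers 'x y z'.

Start: (3, 7, -10)
Step 1: (3, 7, -10) -> (-(-10), -(3), -(7)) = (10, -3, -7)
Step 2: (10, -3, -7) -> (-(-7), -(10), -(-3)) = (7, -10, 3)
Step 3: (7, -10, 3) -> (-(3), -(7), -(-10)) = (-3, -7, 10)
Step 4: (-3, -7, 10) -> (-(10), -(-3), -(-7)) = (-10, 3, 7)
Step 5: (-10, 3, 7) -> (-(7), -(-10), -(3)) = (-7, 10, -3)

Answer: -7 10 -3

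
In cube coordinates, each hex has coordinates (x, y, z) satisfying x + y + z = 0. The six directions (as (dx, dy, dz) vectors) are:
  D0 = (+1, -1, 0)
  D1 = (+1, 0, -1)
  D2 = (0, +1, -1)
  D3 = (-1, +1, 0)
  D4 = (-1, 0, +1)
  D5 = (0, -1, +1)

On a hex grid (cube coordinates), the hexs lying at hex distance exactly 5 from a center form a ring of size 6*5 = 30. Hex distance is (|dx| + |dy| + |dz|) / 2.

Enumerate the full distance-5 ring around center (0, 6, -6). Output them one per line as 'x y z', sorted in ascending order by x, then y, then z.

Walk ring at distance 5 from (0, 6, -6):
Start at center + D4*5 = (-5, 6, -1)
  hex 0: (-5, 6, -1)
  hex 1: (-4, 5, -1)
  hex 2: (-3, 4, -1)
  hex 3: (-2, 3, -1)
  hex 4: (-1, 2, -1)
  hex 5: (0, 1, -1)
  hex 6: (1, 1, -2)
  hex 7: (2, 1, -3)
  hex 8: (3, 1, -4)
  hex 9: (4, 1, -5)
  hex 10: (5, 1, -6)
  hex 11: (5, 2, -7)
  hex 12: (5, 3, -8)
  hex 13: (5, 4, -9)
  hex 14: (5, 5, -10)
  hex 15: (5, 6, -11)
  hex 16: (4, 7, -11)
  hex 17: (3, 8, -11)
  hex 18: (2, 9, -11)
  hex 19: (1, 10, -11)
  hex 20: (0, 11, -11)
  hex 21: (-1, 11, -10)
  hex 22: (-2, 11, -9)
  hex 23: (-3, 11, -8)
  hex 24: (-4, 11, -7)
  hex 25: (-5, 11, -6)
  hex 26: (-5, 10, -5)
  hex 27: (-5, 9, -4)
  hex 28: (-5, 8, -3)
  hex 29: (-5, 7, -2)
Sorted: 30 hexes.

Answer: -5 6 -1
-5 7 -2
-5 8 -3
-5 9 -4
-5 10 -5
-5 11 -6
-4 5 -1
-4 11 -7
-3 4 -1
-3 11 -8
-2 3 -1
-2 11 -9
-1 2 -1
-1 11 -10
0 1 -1
0 11 -11
1 1 -2
1 10 -11
2 1 -3
2 9 -11
3 1 -4
3 8 -11
4 1 -5
4 7 -11
5 1 -6
5 2 -7
5 3 -8
5 4 -9
5 5 -10
5 6 -11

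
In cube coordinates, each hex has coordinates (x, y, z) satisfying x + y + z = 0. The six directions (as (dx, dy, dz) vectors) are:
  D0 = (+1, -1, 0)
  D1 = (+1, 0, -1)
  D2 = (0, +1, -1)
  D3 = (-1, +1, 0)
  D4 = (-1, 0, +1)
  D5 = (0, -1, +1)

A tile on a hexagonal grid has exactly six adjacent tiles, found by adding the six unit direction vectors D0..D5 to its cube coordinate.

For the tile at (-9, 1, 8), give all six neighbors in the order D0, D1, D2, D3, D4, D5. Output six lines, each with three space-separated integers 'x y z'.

Answer: -8 0 8
-8 1 7
-9 2 7
-10 2 8
-10 1 9
-9 0 9

Derivation:
Center: (-9, 1, 8). Add each direction:
  D0: (-9, 1, 8) + (1, -1, 0) = (-8, 0, 8)
  D1: (-9, 1, 8) + (1, 0, -1) = (-8, 1, 7)
  D2: (-9, 1, 8) + (0, 1, -1) = (-9, 2, 7)
  D3: (-9, 1, 8) + (-1, 1, 0) = (-10, 2, 8)
  D4: (-9, 1, 8) + (-1, 0, 1) = (-10, 1, 9)
  D5: (-9, 1, 8) + (0, -1, 1) = (-9, 0, 9)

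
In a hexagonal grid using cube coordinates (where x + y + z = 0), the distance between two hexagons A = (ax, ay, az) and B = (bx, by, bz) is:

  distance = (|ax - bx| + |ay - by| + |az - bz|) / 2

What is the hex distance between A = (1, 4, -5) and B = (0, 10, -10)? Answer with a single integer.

|ax - bx| = |1 - 0| = 1
|ay - by| = |4 - 10| = 6
|az - bz| = |-5 - (-10)| = 5
distance = (1 + 6 + 5) / 2 = 12 / 2 = 6

Answer: 6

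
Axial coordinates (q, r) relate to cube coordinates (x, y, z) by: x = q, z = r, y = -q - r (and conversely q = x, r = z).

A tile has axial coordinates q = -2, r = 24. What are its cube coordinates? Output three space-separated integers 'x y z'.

x = q = -2
z = r = 24
y = -x - z = -(-2) - (24) = -22

Answer: -2 -22 24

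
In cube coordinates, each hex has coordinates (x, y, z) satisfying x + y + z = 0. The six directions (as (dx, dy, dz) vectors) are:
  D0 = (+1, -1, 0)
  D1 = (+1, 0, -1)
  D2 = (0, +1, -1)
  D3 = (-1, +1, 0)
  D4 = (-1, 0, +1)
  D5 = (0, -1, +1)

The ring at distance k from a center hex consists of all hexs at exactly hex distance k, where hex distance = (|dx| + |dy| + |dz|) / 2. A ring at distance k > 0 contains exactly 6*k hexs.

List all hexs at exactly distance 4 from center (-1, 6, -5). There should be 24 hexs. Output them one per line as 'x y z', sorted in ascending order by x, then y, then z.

Answer: -5 6 -1
-5 7 -2
-5 8 -3
-5 9 -4
-5 10 -5
-4 5 -1
-4 10 -6
-3 4 -1
-3 10 -7
-2 3 -1
-2 10 -8
-1 2 -1
-1 10 -9
0 2 -2
0 9 -9
1 2 -3
1 8 -9
2 2 -4
2 7 -9
3 2 -5
3 3 -6
3 4 -7
3 5 -8
3 6 -9

Derivation:
Walk ring at distance 4 from (-1, 6, -5):
Start at center + D4*4 = (-5, 6, -1)
  hex 0: (-5, 6, -1)
  hex 1: (-4, 5, -1)
  hex 2: (-3, 4, -1)
  hex 3: (-2, 3, -1)
  hex 4: (-1, 2, -1)
  hex 5: (0, 2, -2)
  hex 6: (1, 2, -3)
  hex 7: (2, 2, -4)
  hex 8: (3, 2, -5)
  hex 9: (3, 3, -6)
  hex 10: (3, 4, -7)
  hex 11: (3, 5, -8)
  hex 12: (3, 6, -9)
  hex 13: (2, 7, -9)
  hex 14: (1, 8, -9)
  hex 15: (0, 9, -9)
  hex 16: (-1, 10, -9)
  hex 17: (-2, 10, -8)
  hex 18: (-3, 10, -7)
  hex 19: (-4, 10, -6)
  hex 20: (-5, 10, -5)
  hex 21: (-5, 9, -4)
  hex 22: (-5, 8, -3)
  hex 23: (-5, 7, -2)
Sorted: 24 hexes.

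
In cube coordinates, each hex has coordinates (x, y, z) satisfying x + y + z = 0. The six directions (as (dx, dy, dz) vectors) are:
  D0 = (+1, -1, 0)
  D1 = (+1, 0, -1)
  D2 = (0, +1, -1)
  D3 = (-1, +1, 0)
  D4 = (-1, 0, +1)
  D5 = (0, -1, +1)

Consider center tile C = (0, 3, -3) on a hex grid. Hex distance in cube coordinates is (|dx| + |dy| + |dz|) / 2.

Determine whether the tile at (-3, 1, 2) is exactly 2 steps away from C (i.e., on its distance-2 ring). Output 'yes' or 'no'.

Answer: no

Derivation:
|px - cx| = |-3 - 0| = 3
|py - cy| = |1 - 3| = 2
|pz - cz| = |2 - (-3)| = 5
distance = (3+2+5)/2 = 10/2 = 5
radius = 2; distance != radius -> no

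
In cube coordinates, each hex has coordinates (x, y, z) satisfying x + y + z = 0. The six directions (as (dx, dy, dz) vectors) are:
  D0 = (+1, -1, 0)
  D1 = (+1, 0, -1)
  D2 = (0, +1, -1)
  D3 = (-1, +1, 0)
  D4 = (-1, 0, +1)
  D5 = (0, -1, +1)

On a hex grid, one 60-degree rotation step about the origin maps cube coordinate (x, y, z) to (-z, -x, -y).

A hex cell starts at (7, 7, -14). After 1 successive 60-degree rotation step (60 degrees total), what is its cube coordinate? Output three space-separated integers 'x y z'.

Start: (7, 7, -14)
Step 1: (7, 7, -14) -> (-(-14), -(7), -(7)) = (14, -7, -7)

Answer: 14 -7 -7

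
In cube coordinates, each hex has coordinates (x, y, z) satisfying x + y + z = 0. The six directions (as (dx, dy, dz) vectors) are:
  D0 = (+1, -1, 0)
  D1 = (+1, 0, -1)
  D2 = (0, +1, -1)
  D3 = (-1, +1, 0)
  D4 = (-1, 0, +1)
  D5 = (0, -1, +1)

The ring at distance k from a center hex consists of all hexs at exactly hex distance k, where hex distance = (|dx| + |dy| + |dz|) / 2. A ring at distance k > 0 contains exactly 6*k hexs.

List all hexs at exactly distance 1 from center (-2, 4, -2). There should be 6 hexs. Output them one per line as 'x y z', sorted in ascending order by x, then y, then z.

Walk ring at distance 1 from (-2, 4, -2):
Start at center + D4*1 = (-3, 4, -1)
  hex 0: (-3, 4, -1)
  hex 1: (-2, 3, -1)
  hex 2: (-1, 3, -2)
  hex 3: (-1, 4, -3)
  hex 4: (-2, 5, -3)
  hex 5: (-3, 5, -2)
Sorted: 6 hexes.

Answer: -3 4 -1
-3 5 -2
-2 3 -1
-2 5 -3
-1 3 -2
-1 4 -3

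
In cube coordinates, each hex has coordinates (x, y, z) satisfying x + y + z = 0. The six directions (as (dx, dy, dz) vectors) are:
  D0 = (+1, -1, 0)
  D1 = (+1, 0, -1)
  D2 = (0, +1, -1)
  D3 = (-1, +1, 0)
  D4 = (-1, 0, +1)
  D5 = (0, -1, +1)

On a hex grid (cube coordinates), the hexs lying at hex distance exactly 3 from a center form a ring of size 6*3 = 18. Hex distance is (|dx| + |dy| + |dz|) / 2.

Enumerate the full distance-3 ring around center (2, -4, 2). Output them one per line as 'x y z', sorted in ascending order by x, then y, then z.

Answer: -1 -4 5
-1 -3 4
-1 -2 3
-1 -1 2
0 -5 5
0 -1 1
1 -6 5
1 -1 0
2 -7 5
2 -1 -1
3 -7 4
3 -2 -1
4 -7 3
4 -3 -1
5 -7 2
5 -6 1
5 -5 0
5 -4 -1

Derivation:
Walk ring at distance 3 from (2, -4, 2):
Start at center + D4*3 = (-1, -4, 5)
  hex 0: (-1, -4, 5)
  hex 1: (0, -5, 5)
  hex 2: (1, -6, 5)
  hex 3: (2, -7, 5)
  hex 4: (3, -7, 4)
  hex 5: (4, -7, 3)
  hex 6: (5, -7, 2)
  hex 7: (5, -6, 1)
  hex 8: (5, -5, 0)
  hex 9: (5, -4, -1)
  hex 10: (4, -3, -1)
  hex 11: (3, -2, -1)
  hex 12: (2, -1, -1)
  hex 13: (1, -1, 0)
  hex 14: (0, -1, 1)
  hex 15: (-1, -1, 2)
  hex 16: (-1, -2, 3)
  hex 17: (-1, -3, 4)
Sorted: 18 hexes.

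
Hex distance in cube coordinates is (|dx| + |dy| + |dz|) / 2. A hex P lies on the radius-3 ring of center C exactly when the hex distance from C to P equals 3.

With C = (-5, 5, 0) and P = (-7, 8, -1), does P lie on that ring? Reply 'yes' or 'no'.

|px - cx| = |-7 - (-5)| = 2
|py - cy| = |8 - 5| = 3
|pz - cz| = |-1 - 0| = 1
distance = (2+3+1)/2 = 6/2 = 3
radius = 3; distance == radius -> yes

Answer: yes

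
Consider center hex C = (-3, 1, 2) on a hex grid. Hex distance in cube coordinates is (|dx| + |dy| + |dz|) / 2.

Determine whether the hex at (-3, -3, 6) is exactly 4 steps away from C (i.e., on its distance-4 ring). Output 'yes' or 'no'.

Answer: yes

Derivation:
|px - cx| = |-3 - (-3)| = 0
|py - cy| = |-3 - 1| = 4
|pz - cz| = |6 - 2| = 4
distance = (0+4+4)/2 = 8/2 = 4
radius = 4; distance == radius -> yes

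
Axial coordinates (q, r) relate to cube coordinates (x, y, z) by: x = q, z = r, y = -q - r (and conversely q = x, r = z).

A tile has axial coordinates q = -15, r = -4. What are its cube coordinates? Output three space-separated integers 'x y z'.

x = q = -15
z = r = -4
y = -x - z = -(-15) - (-4) = 19

Answer: -15 19 -4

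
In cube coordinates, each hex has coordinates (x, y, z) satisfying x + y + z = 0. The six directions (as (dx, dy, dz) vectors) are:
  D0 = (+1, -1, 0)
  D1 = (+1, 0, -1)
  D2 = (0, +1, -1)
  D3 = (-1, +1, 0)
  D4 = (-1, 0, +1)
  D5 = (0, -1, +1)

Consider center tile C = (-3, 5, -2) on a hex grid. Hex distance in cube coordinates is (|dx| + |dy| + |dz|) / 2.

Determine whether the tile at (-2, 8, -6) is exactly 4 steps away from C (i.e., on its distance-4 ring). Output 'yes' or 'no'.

Answer: yes

Derivation:
|px - cx| = |-2 - (-3)| = 1
|py - cy| = |8 - 5| = 3
|pz - cz| = |-6 - (-2)| = 4
distance = (1+3+4)/2 = 8/2 = 4
radius = 4; distance == radius -> yes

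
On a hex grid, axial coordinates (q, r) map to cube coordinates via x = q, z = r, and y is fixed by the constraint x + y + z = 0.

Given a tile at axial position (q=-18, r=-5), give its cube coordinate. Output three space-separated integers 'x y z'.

x = q = -18
z = r = -5
y = -x - z = -(-18) - (-5) = 23

Answer: -18 23 -5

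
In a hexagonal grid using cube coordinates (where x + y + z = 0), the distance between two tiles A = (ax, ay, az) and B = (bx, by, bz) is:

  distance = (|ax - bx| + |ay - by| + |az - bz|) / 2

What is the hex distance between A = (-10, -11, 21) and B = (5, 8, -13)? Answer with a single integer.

Answer: 34

Derivation:
|ax - bx| = |-10 - 5| = 15
|ay - by| = |-11 - 8| = 19
|az - bz| = |21 - (-13)| = 34
distance = (15 + 19 + 34) / 2 = 68 / 2 = 34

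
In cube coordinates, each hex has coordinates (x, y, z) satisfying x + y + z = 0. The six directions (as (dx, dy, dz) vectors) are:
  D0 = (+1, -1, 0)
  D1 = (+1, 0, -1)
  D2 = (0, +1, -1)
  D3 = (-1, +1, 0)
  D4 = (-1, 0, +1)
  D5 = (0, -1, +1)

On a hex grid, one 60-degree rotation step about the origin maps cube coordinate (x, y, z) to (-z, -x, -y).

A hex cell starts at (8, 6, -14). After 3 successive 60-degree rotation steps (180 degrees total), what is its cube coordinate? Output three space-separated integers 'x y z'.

Start: (8, 6, -14)
Step 1: (8, 6, -14) -> (-(-14), -(8), -(6)) = (14, -8, -6)
Step 2: (14, -8, -6) -> (-(-6), -(14), -(-8)) = (6, -14, 8)
Step 3: (6, -14, 8) -> (-(8), -(6), -(-14)) = (-8, -6, 14)

Answer: -8 -6 14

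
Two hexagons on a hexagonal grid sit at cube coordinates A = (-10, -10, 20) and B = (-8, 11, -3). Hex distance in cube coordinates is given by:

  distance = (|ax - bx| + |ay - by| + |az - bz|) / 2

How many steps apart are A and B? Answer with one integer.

|ax - bx| = |-10 - (-8)| = 2
|ay - by| = |-10 - 11| = 21
|az - bz| = |20 - (-3)| = 23
distance = (2 + 21 + 23) / 2 = 46 / 2 = 23

Answer: 23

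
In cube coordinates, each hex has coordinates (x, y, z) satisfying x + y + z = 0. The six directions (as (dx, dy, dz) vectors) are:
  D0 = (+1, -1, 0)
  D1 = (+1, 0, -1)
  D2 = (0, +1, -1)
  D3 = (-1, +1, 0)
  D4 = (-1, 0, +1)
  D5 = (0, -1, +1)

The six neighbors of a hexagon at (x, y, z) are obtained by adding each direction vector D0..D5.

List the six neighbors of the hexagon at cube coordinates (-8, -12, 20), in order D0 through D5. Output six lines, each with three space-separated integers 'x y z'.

Answer: -7 -13 20
-7 -12 19
-8 -11 19
-9 -11 20
-9 -12 21
-8 -13 21

Derivation:
Center: (-8, -12, 20). Add each direction:
  D0: (-8, -12, 20) + (1, -1, 0) = (-7, -13, 20)
  D1: (-8, -12, 20) + (1, 0, -1) = (-7, -12, 19)
  D2: (-8, -12, 20) + (0, 1, -1) = (-8, -11, 19)
  D3: (-8, -12, 20) + (-1, 1, 0) = (-9, -11, 20)
  D4: (-8, -12, 20) + (-1, 0, 1) = (-9, -12, 21)
  D5: (-8, -12, 20) + (0, -1, 1) = (-8, -13, 21)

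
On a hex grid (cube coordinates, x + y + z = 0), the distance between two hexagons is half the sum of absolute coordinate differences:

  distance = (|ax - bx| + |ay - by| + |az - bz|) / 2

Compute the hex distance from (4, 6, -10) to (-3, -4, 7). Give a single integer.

Answer: 17

Derivation:
|ax - bx| = |4 - (-3)| = 7
|ay - by| = |6 - (-4)| = 10
|az - bz| = |-10 - 7| = 17
distance = (7 + 10 + 17) / 2 = 34 / 2 = 17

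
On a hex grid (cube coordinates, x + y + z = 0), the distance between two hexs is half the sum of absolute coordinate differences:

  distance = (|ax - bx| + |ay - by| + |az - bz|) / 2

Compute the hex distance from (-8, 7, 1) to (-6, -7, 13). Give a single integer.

Answer: 14

Derivation:
|ax - bx| = |-8 - (-6)| = 2
|ay - by| = |7 - (-7)| = 14
|az - bz| = |1 - 13| = 12
distance = (2 + 14 + 12) / 2 = 28 / 2 = 14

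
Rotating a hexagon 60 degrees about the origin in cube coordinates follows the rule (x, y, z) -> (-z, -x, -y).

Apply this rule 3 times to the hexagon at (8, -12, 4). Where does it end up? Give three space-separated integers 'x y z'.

Answer: -8 12 -4

Derivation:
Start: (8, -12, 4)
Step 1: (8, -12, 4) -> (-(4), -(8), -(-12)) = (-4, -8, 12)
Step 2: (-4, -8, 12) -> (-(12), -(-4), -(-8)) = (-12, 4, 8)
Step 3: (-12, 4, 8) -> (-(8), -(-12), -(4)) = (-8, 12, -4)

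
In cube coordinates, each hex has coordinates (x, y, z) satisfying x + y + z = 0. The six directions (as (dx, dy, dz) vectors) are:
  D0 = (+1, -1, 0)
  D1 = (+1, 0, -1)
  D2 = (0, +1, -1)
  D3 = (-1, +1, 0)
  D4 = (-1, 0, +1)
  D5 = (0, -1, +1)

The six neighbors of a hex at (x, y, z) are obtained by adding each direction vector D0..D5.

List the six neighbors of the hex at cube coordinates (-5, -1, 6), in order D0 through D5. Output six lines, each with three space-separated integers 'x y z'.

Center: (-5, -1, 6). Add each direction:
  D0: (-5, -1, 6) + (1, -1, 0) = (-4, -2, 6)
  D1: (-5, -1, 6) + (1, 0, -1) = (-4, -1, 5)
  D2: (-5, -1, 6) + (0, 1, -1) = (-5, 0, 5)
  D3: (-5, -1, 6) + (-1, 1, 0) = (-6, 0, 6)
  D4: (-5, -1, 6) + (-1, 0, 1) = (-6, -1, 7)
  D5: (-5, -1, 6) + (0, -1, 1) = (-5, -2, 7)

Answer: -4 -2 6
-4 -1 5
-5 0 5
-6 0 6
-6 -1 7
-5 -2 7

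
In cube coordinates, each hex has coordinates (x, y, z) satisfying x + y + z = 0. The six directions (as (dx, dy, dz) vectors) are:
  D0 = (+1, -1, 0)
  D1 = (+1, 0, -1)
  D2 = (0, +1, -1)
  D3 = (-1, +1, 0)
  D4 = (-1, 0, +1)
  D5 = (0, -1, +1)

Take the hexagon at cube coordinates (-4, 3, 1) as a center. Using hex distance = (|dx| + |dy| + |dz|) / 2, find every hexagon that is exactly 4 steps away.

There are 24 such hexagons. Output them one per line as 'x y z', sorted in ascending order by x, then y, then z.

Walk ring at distance 4 from (-4, 3, 1):
Start at center + D4*4 = (-8, 3, 5)
  hex 0: (-8, 3, 5)
  hex 1: (-7, 2, 5)
  hex 2: (-6, 1, 5)
  hex 3: (-5, 0, 5)
  hex 4: (-4, -1, 5)
  hex 5: (-3, -1, 4)
  hex 6: (-2, -1, 3)
  hex 7: (-1, -1, 2)
  hex 8: (0, -1, 1)
  hex 9: (0, 0, 0)
  hex 10: (0, 1, -1)
  hex 11: (0, 2, -2)
  hex 12: (0, 3, -3)
  hex 13: (-1, 4, -3)
  hex 14: (-2, 5, -3)
  hex 15: (-3, 6, -3)
  hex 16: (-4, 7, -3)
  hex 17: (-5, 7, -2)
  hex 18: (-6, 7, -1)
  hex 19: (-7, 7, 0)
  hex 20: (-8, 7, 1)
  hex 21: (-8, 6, 2)
  hex 22: (-8, 5, 3)
  hex 23: (-8, 4, 4)
Sorted: 24 hexes.

Answer: -8 3 5
-8 4 4
-8 5 3
-8 6 2
-8 7 1
-7 2 5
-7 7 0
-6 1 5
-6 7 -1
-5 0 5
-5 7 -2
-4 -1 5
-4 7 -3
-3 -1 4
-3 6 -3
-2 -1 3
-2 5 -3
-1 -1 2
-1 4 -3
0 -1 1
0 0 0
0 1 -1
0 2 -2
0 3 -3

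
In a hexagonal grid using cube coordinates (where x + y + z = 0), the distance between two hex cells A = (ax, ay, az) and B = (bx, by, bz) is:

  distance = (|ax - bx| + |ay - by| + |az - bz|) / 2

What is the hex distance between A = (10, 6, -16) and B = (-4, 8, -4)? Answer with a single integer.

|ax - bx| = |10 - (-4)| = 14
|ay - by| = |6 - 8| = 2
|az - bz| = |-16 - (-4)| = 12
distance = (14 + 2 + 12) / 2 = 28 / 2 = 14

Answer: 14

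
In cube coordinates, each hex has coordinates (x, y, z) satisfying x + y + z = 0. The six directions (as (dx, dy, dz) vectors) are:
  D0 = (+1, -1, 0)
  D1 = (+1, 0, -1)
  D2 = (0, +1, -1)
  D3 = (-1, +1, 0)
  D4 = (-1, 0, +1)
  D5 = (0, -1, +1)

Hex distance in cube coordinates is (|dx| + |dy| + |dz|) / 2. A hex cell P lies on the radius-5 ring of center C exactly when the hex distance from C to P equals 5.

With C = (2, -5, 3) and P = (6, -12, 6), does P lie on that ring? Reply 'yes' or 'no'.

|px - cx| = |6 - 2| = 4
|py - cy| = |-12 - (-5)| = 7
|pz - cz| = |6 - 3| = 3
distance = (4+7+3)/2 = 14/2 = 7
radius = 5; distance != radius -> no

Answer: no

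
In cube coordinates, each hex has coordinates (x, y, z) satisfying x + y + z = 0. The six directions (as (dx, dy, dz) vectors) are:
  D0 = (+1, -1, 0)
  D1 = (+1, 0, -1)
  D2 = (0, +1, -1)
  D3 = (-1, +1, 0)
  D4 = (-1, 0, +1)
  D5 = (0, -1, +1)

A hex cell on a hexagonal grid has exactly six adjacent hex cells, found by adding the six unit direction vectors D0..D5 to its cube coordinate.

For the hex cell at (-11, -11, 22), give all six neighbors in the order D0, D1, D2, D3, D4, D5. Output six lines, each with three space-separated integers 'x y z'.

Answer: -10 -12 22
-10 -11 21
-11 -10 21
-12 -10 22
-12 -11 23
-11 -12 23

Derivation:
Center: (-11, -11, 22). Add each direction:
  D0: (-11, -11, 22) + (1, -1, 0) = (-10, -12, 22)
  D1: (-11, -11, 22) + (1, 0, -1) = (-10, -11, 21)
  D2: (-11, -11, 22) + (0, 1, -1) = (-11, -10, 21)
  D3: (-11, -11, 22) + (-1, 1, 0) = (-12, -10, 22)
  D4: (-11, -11, 22) + (-1, 0, 1) = (-12, -11, 23)
  D5: (-11, -11, 22) + (0, -1, 1) = (-11, -12, 23)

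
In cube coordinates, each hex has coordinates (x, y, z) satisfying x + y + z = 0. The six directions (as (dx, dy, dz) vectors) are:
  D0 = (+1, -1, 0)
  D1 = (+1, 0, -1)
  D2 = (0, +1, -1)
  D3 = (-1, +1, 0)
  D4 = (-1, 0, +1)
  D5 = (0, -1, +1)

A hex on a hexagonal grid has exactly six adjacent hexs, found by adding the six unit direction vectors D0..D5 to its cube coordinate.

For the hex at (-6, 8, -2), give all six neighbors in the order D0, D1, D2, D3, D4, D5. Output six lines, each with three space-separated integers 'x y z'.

Center: (-6, 8, -2). Add each direction:
  D0: (-6, 8, -2) + (1, -1, 0) = (-5, 7, -2)
  D1: (-6, 8, -2) + (1, 0, -1) = (-5, 8, -3)
  D2: (-6, 8, -2) + (0, 1, -1) = (-6, 9, -3)
  D3: (-6, 8, -2) + (-1, 1, 0) = (-7, 9, -2)
  D4: (-6, 8, -2) + (-1, 0, 1) = (-7, 8, -1)
  D5: (-6, 8, -2) + (0, -1, 1) = (-6, 7, -1)

Answer: -5 7 -2
-5 8 -3
-6 9 -3
-7 9 -2
-7 8 -1
-6 7 -1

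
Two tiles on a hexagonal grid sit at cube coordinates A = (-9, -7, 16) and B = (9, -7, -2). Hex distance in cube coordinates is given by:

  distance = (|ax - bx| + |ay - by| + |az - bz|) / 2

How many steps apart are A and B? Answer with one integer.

Answer: 18

Derivation:
|ax - bx| = |-9 - 9| = 18
|ay - by| = |-7 - (-7)| = 0
|az - bz| = |16 - (-2)| = 18
distance = (18 + 0 + 18) / 2 = 36 / 2 = 18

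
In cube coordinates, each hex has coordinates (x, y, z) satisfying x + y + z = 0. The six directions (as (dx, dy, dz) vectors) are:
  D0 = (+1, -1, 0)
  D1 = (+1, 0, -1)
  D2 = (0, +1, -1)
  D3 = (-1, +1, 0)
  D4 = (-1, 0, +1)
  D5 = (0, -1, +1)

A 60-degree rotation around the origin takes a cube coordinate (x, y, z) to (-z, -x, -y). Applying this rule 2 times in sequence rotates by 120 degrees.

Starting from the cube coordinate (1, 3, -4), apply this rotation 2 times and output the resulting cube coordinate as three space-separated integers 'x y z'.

Start: (1, 3, -4)
Step 1: (1, 3, -4) -> (-(-4), -(1), -(3)) = (4, -1, -3)
Step 2: (4, -1, -3) -> (-(-3), -(4), -(-1)) = (3, -4, 1)

Answer: 3 -4 1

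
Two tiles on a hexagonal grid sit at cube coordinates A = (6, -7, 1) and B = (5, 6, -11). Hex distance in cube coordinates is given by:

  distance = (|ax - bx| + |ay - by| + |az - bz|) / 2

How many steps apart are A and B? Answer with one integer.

Answer: 13

Derivation:
|ax - bx| = |6 - 5| = 1
|ay - by| = |-7 - 6| = 13
|az - bz| = |1 - (-11)| = 12
distance = (1 + 13 + 12) / 2 = 26 / 2 = 13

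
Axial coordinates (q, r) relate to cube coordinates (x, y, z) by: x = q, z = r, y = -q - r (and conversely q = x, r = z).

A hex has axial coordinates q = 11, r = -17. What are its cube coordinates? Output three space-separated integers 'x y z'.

x = q = 11
z = r = -17
y = -x - z = -(11) - (-17) = 6

Answer: 11 6 -17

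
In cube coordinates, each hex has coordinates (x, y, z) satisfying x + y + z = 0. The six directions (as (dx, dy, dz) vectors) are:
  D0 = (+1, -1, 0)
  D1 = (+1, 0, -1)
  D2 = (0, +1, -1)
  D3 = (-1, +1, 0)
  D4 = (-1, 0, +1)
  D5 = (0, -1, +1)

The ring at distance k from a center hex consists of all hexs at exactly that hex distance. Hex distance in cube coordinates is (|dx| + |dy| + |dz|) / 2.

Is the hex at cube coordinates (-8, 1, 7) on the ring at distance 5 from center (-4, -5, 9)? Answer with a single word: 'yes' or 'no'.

|px - cx| = |-8 - (-4)| = 4
|py - cy| = |1 - (-5)| = 6
|pz - cz| = |7 - 9| = 2
distance = (4+6+2)/2 = 12/2 = 6
radius = 5; distance != radius -> no

Answer: no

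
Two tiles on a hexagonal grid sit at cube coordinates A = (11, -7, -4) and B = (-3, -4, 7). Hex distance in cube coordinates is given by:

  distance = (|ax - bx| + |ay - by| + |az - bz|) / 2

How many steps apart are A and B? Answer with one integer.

Answer: 14

Derivation:
|ax - bx| = |11 - (-3)| = 14
|ay - by| = |-7 - (-4)| = 3
|az - bz| = |-4 - 7| = 11
distance = (14 + 3 + 11) / 2 = 28 / 2 = 14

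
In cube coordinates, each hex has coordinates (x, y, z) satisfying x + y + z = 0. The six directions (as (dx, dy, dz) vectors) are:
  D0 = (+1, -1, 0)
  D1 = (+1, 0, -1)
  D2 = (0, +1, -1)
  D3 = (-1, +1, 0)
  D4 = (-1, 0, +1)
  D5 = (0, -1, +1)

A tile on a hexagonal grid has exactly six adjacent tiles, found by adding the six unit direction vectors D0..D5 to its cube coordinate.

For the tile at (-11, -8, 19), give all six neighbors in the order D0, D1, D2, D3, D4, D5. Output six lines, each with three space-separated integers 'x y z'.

Answer: -10 -9 19
-10 -8 18
-11 -7 18
-12 -7 19
-12 -8 20
-11 -9 20

Derivation:
Center: (-11, -8, 19). Add each direction:
  D0: (-11, -8, 19) + (1, -1, 0) = (-10, -9, 19)
  D1: (-11, -8, 19) + (1, 0, -1) = (-10, -8, 18)
  D2: (-11, -8, 19) + (0, 1, -1) = (-11, -7, 18)
  D3: (-11, -8, 19) + (-1, 1, 0) = (-12, -7, 19)
  D4: (-11, -8, 19) + (-1, 0, 1) = (-12, -8, 20)
  D5: (-11, -8, 19) + (0, -1, 1) = (-11, -9, 20)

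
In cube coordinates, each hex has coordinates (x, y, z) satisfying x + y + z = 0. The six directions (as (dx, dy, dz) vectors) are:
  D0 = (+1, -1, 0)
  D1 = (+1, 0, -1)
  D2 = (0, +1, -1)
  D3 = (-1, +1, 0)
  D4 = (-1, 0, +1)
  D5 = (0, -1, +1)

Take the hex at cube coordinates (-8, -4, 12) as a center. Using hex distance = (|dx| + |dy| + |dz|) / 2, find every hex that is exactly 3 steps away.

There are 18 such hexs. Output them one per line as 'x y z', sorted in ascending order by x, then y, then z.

Answer: -11 -4 15
-11 -3 14
-11 -2 13
-11 -1 12
-10 -5 15
-10 -1 11
-9 -6 15
-9 -1 10
-8 -7 15
-8 -1 9
-7 -7 14
-7 -2 9
-6 -7 13
-6 -3 9
-5 -7 12
-5 -6 11
-5 -5 10
-5 -4 9

Derivation:
Walk ring at distance 3 from (-8, -4, 12):
Start at center + D4*3 = (-11, -4, 15)
  hex 0: (-11, -4, 15)
  hex 1: (-10, -5, 15)
  hex 2: (-9, -6, 15)
  hex 3: (-8, -7, 15)
  hex 4: (-7, -7, 14)
  hex 5: (-6, -7, 13)
  hex 6: (-5, -7, 12)
  hex 7: (-5, -6, 11)
  hex 8: (-5, -5, 10)
  hex 9: (-5, -4, 9)
  hex 10: (-6, -3, 9)
  hex 11: (-7, -2, 9)
  hex 12: (-8, -1, 9)
  hex 13: (-9, -1, 10)
  hex 14: (-10, -1, 11)
  hex 15: (-11, -1, 12)
  hex 16: (-11, -2, 13)
  hex 17: (-11, -3, 14)
Sorted: 18 hexes.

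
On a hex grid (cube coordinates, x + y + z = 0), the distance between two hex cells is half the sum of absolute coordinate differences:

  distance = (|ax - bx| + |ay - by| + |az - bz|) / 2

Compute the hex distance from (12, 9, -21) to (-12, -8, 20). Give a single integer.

|ax - bx| = |12 - (-12)| = 24
|ay - by| = |9 - (-8)| = 17
|az - bz| = |-21 - 20| = 41
distance = (24 + 17 + 41) / 2 = 82 / 2 = 41

Answer: 41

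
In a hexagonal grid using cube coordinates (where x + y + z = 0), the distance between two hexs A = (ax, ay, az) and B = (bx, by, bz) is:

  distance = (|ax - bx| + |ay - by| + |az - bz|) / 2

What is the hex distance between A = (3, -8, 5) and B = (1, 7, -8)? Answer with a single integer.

Answer: 15

Derivation:
|ax - bx| = |3 - 1| = 2
|ay - by| = |-8 - 7| = 15
|az - bz| = |5 - (-8)| = 13
distance = (2 + 15 + 13) / 2 = 30 / 2 = 15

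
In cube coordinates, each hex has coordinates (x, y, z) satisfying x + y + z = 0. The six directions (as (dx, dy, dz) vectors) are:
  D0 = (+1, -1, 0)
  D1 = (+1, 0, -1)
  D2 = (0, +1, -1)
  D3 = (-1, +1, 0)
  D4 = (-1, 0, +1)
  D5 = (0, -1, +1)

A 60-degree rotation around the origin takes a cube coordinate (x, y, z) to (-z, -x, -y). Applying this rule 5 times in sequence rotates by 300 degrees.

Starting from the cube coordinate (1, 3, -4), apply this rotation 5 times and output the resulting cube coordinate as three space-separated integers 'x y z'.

Answer: -3 4 -1

Derivation:
Start: (1, 3, -4)
Step 1: (1, 3, -4) -> (-(-4), -(1), -(3)) = (4, -1, -3)
Step 2: (4, -1, -3) -> (-(-3), -(4), -(-1)) = (3, -4, 1)
Step 3: (3, -4, 1) -> (-(1), -(3), -(-4)) = (-1, -3, 4)
Step 4: (-1, -3, 4) -> (-(4), -(-1), -(-3)) = (-4, 1, 3)
Step 5: (-4, 1, 3) -> (-(3), -(-4), -(1)) = (-3, 4, -1)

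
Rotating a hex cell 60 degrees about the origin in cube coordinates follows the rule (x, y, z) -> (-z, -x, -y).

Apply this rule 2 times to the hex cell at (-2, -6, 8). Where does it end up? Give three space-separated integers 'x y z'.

Start: (-2, -6, 8)
Step 1: (-2, -6, 8) -> (-(8), -(-2), -(-6)) = (-8, 2, 6)
Step 2: (-8, 2, 6) -> (-(6), -(-8), -(2)) = (-6, 8, -2)

Answer: -6 8 -2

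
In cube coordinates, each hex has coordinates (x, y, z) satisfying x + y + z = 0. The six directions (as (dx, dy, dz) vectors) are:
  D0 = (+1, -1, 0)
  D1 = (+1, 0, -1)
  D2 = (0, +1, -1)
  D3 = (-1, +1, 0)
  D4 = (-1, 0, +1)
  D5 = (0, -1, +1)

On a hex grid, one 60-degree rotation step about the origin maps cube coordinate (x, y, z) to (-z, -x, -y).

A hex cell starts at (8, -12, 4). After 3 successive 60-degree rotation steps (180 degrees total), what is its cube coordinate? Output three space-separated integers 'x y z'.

Answer: -8 12 -4

Derivation:
Start: (8, -12, 4)
Step 1: (8, -12, 4) -> (-(4), -(8), -(-12)) = (-4, -8, 12)
Step 2: (-4, -8, 12) -> (-(12), -(-4), -(-8)) = (-12, 4, 8)
Step 3: (-12, 4, 8) -> (-(8), -(-12), -(4)) = (-8, 12, -4)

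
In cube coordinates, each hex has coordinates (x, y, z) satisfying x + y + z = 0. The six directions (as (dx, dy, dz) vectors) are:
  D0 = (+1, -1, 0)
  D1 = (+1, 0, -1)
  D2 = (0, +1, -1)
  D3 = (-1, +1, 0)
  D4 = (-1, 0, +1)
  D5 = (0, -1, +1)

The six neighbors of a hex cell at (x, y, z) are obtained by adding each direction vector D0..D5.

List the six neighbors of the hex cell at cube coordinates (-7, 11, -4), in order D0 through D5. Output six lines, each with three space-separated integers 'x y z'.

Answer: -6 10 -4
-6 11 -5
-7 12 -5
-8 12 -4
-8 11 -3
-7 10 -3

Derivation:
Center: (-7, 11, -4). Add each direction:
  D0: (-7, 11, -4) + (1, -1, 0) = (-6, 10, -4)
  D1: (-7, 11, -4) + (1, 0, -1) = (-6, 11, -5)
  D2: (-7, 11, -4) + (0, 1, -1) = (-7, 12, -5)
  D3: (-7, 11, -4) + (-1, 1, 0) = (-8, 12, -4)
  D4: (-7, 11, -4) + (-1, 0, 1) = (-8, 11, -3)
  D5: (-7, 11, -4) + (0, -1, 1) = (-7, 10, -3)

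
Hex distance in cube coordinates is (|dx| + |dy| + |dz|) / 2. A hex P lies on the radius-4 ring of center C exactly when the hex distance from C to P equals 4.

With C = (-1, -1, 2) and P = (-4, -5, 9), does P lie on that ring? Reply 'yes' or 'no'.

Answer: no

Derivation:
|px - cx| = |-4 - (-1)| = 3
|py - cy| = |-5 - (-1)| = 4
|pz - cz| = |9 - 2| = 7
distance = (3+4+7)/2 = 14/2 = 7
radius = 4; distance != radius -> no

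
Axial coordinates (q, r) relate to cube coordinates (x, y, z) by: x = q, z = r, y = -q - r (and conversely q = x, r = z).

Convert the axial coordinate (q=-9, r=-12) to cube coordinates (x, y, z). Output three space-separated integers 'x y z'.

Answer: -9 21 -12

Derivation:
x = q = -9
z = r = -12
y = -x - z = -(-9) - (-12) = 21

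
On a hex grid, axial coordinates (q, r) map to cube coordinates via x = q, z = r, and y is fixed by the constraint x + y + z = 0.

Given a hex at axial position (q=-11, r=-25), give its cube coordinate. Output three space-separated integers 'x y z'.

x = q = -11
z = r = -25
y = -x - z = -(-11) - (-25) = 36

Answer: -11 36 -25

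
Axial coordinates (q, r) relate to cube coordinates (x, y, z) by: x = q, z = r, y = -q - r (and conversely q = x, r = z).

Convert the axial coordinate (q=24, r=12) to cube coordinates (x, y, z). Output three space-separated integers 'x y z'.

x = q = 24
z = r = 12
y = -x - z = -(24) - (12) = -36

Answer: 24 -36 12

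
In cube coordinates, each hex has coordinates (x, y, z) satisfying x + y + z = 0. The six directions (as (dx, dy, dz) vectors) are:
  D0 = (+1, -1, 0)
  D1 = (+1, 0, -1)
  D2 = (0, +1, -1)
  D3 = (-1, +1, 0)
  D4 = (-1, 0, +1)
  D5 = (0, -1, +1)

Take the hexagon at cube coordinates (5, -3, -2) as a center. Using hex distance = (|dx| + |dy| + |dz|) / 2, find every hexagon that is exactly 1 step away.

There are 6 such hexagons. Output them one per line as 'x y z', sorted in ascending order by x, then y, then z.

Walk ring at distance 1 from (5, -3, -2):
Start at center + D4*1 = (4, -3, -1)
  hex 0: (4, -3, -1)
  hex 1: (5, -4, -1)
  hex 2: (6, -4, -2)
  hex 3: (6, -3, -3)
  hex 4: (5, -2, -3)
  hex 5: (4, -2, -2)
Sorted: 6 hexes.

Answer: 4 -3 -1
4 -2 -2
5 -4 -1
5 -2 -3
6 -4 -2
6 -3 -3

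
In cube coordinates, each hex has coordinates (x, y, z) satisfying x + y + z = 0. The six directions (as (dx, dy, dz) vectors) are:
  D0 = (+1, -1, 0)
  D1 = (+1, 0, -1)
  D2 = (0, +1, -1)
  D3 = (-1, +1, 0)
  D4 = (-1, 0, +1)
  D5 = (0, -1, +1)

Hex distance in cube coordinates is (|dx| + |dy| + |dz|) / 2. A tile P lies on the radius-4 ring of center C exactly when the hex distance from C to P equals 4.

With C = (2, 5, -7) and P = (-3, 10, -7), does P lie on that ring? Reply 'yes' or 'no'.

|px - cx| = |-3 - 2| = 5
|py - cy| = |10 - 5| = 5
|pz - cz| = |-7 - (-7)| = 0
distance = (5+5+0)/2 = 10/2 = 5
radius = 4; distance != radius -> no

Answer: no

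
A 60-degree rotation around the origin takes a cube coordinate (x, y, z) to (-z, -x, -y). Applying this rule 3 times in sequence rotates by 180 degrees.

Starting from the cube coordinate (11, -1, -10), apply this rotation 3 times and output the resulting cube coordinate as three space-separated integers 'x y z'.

Answer: -11 1 10

Derivation:
Start: (11, -1, -10)
Step 1: (11, -1, -10) -> (-(-10), -(11), -(-1)) = (10, -11, 1)
Step 2: (10, -11, 1) -> (-(1), -(10), -(-11)) = (-1, -10, 11)
Step 3: (-1, -10, 11) -> (-(11), -(-1), -(-10)) = (-11, 1, 10)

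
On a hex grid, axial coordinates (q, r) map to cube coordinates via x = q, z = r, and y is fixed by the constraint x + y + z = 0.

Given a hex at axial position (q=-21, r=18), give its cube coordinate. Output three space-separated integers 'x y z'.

x = q = -21
z = r = 18
y = -x - z = -(-21) - (18) = 3

Answer: -21 3 18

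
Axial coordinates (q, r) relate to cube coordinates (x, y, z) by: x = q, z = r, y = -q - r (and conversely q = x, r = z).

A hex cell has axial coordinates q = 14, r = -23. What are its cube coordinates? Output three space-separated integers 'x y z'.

Answer: 14 9 -23

Derivation:
x = q = 14
z = r = -23
y = -x - z = -(14) - (-23) = 9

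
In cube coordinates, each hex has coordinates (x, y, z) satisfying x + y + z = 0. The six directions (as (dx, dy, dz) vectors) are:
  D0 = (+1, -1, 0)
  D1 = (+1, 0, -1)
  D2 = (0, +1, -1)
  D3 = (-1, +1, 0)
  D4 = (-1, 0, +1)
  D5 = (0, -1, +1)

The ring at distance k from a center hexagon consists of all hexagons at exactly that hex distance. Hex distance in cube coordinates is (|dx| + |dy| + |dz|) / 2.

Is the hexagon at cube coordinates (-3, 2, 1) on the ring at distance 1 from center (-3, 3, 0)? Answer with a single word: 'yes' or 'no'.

|px - cx| = |-3 - (-3)| = 0
|py - cy| = |2 - 3| = 1
|pz - cz| = |1 - 0| = 1
distance = (0+1+1)/2 = 2/2 = 1
radius = 1; distance == radius -> yes

Answer: yes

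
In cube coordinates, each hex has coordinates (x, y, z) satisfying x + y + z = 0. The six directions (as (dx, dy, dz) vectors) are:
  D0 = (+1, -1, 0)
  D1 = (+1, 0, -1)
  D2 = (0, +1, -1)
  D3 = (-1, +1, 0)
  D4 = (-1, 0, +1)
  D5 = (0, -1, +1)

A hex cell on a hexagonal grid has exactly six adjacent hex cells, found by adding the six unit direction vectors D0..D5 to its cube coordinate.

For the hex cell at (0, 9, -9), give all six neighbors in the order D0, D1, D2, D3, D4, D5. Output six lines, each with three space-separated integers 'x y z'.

Answer: 1 8 -9
1 9 -10
0 10 -10
-1 10 -9
-1 9 -8
0 8 -8

Derivation:
Center: (0, 9, -9). Add each direction:
  D0: (0, 9, -9) + (1, -1, 0) = (1, 8, -9)
  D1: (0, 9, -9) + (1, 0, -1) = (1, 9, -10)
  D2: (0, 9, -9) + (0, 1, -1) = (0, 10, -10)
  D3: (0, 9, -9) + (-1, 1, 0) = (-1, 10, -9)
  D4: (0, 9, -9) + (-1, 0, 1) = (-1, 9, -8)
  D5: (0, 9, -9) + (0, -1, 1) = (0, 8, -8)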